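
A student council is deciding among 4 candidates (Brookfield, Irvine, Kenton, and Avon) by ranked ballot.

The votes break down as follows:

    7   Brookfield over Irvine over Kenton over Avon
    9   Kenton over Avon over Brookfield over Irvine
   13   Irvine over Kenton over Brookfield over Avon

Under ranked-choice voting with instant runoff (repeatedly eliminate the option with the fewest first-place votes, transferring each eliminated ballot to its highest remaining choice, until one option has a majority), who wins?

Round 1: Irvine 13, Kenton 9, Brookfield 7, Avon 0. Avon has the fewest and is eliminated.
Round 2: Irvine 13, Kenton 9, Brookfield 7. Brookfield has the fewest and is eliminated.
Round 3: Irvine 20, Kenton 9. Irvine has a majority.

Irvine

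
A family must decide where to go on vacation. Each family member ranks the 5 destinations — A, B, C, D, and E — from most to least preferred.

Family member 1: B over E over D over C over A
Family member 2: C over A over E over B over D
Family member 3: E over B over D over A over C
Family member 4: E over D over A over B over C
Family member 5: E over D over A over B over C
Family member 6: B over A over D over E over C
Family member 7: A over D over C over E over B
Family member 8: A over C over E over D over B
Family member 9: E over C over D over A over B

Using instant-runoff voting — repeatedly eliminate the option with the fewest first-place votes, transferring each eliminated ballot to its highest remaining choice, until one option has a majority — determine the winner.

Round 1: E 4, A 2, B 2, C 1, D 0. D has the fewest and is eliminated.
Round 2: E 4, A 2, B 2, C 1. C has the fewest and is eliminated.
Round 3: E 4, A 3, B 2. B has the fewest and is eliminated.
Round 4: E 5, A 4. E has a majority.

E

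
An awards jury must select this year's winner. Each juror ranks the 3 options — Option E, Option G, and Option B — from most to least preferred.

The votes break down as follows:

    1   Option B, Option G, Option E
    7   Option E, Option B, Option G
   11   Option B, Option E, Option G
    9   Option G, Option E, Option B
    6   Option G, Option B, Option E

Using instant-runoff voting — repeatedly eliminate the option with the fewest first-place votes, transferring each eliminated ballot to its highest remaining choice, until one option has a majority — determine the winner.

Round 1: Option G 15, Option B 12, Option E 7. Option E has the fewest and is eliminated.
Round 2: Option B 19, Option G 15. Option B has a majority.

Option B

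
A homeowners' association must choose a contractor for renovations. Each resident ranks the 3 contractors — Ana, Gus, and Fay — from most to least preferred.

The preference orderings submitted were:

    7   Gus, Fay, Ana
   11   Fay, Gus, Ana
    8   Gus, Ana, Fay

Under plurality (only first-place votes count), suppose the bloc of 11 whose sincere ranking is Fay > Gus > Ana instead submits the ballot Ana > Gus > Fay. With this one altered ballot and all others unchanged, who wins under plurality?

Gus

First-place totals with the altered ballot: Ana 11, Gus 15, Fay 0.
The winner is unchanged: still Gus.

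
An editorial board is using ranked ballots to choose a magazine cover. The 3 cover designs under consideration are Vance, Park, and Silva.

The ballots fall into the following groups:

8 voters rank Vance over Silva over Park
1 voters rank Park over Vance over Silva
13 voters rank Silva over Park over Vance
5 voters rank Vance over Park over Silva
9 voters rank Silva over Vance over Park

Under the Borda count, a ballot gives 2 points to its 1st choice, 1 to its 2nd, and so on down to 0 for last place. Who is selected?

Borda scores:
  Vance: 8·2 + 1 + 13·0 + 5·2 + 9·1 = 36
  Park: 8·0 + 2 + 13·1 + 5·1 + 9·0 = 20
  Silva: 8·1 + 0 + 13·2 + 5·0 + 9·2 = 52
Silva has the highest total.

Silva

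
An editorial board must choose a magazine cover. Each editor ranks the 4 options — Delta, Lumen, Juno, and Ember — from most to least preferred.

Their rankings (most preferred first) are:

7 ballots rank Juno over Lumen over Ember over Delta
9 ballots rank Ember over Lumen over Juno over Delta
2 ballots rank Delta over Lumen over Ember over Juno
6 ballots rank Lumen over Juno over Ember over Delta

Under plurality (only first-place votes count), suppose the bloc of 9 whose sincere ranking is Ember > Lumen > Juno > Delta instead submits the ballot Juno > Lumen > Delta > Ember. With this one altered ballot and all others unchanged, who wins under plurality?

First-place totals with the altered ballot: Delta 2, Lumen 6, Juno 16, Ember 0.
The switch changes the winner from Ember to Juno.

Juno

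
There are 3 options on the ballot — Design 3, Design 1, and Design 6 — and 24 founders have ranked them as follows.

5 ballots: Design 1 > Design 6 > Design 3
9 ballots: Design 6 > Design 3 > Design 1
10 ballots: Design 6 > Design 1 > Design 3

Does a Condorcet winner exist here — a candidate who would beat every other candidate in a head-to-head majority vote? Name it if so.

Design 6

Head-to-head results (24 voters total):
Design 3 vs Design 1: Design 1 wins 15–9.
Design 3 vs Design 6: Design 6 wins 24–0.
Design 1 vs Design 6: Design 6 wins 19–5.
Design 6 beats each rival — Design 3 (24–0), Design 1 (19–5) — so Design 6 is the Condorcet winner.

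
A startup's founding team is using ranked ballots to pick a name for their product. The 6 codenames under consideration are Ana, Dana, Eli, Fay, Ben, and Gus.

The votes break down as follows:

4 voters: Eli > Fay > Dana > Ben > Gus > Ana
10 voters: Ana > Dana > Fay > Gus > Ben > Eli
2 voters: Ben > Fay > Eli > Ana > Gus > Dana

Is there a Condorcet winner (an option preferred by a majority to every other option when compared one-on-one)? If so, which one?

Ana

Head-to-head results (16 voters total):
Ana vs Dana: Ana wins 12–4.
Ana vs Eli: Ana wins 10–6.
Ana vs Fay: Ana wins 10–6.
Ana vs Ben: Ana wins 10–6.
Ana vs Gus: Ana wins 12–4.
Dana vs Eli: Dana wins 10–6.
Dana vs Fay: Dana wins 10–6.
Dana vs Ben: Dana wins 14–2.
Dana vs Gus: Dana wins 14–2.
Eli vs Fay: Fay wins 12–4.
Eli vs Ben: Ben wins 12–4.
Eli vs Gus: Gus wins 10–6.
Fay vs Ben: Fay wins 14–2.
Fay vs Gus: Fay wins 16–0.
Ben vs Gus: Gus wins 10–6.
Ana beats each rival — Dana (12–4), Eli (10–6), Fay (10–6), Ben (10–6), Gus (12–4) — so Ana is the Condorcet winner.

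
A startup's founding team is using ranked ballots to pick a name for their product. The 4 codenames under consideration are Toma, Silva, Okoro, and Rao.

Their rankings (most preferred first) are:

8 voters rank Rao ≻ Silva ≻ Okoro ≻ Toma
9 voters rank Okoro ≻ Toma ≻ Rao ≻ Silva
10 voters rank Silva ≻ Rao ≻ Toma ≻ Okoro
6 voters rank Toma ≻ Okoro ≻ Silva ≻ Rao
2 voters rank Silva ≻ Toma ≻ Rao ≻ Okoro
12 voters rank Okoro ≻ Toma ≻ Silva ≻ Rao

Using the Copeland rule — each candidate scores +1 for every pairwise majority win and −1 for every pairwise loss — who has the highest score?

Okoro

Pairwise results:
  Toma vs Silva: Toma wins 27–20.
  Toma vs Okoro: Okoro wins 29–18.
  Toma vs Rao: Toma wins 29–18.
  Silva vs Okoro: Okoro wins 27–20.
  Silva vs Rao: Silva wins 30–17.
  Okoro vs Rao: Okoro wins 27–20.
Copeland scores (wins − losses):
  Toma: 2 − 1 = 1
  Silva: 1 − 2 = -1
  Okoro: 3 − 0 = 3
  Rao: 0 − 3 = -3
Okoro has the best Copeland score.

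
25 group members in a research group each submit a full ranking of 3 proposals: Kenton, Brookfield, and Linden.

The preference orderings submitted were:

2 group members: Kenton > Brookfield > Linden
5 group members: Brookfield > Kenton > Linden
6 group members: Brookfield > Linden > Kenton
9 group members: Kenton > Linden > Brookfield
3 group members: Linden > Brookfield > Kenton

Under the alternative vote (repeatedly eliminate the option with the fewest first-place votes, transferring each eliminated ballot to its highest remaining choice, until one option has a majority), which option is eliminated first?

Round 1: Kenton 11, Brookfield 11, Linden 3. Linden has the fewest and is eliminated.
Round 2: Brookfield 14, Kenton 11. Brookfield has a majority.

Linden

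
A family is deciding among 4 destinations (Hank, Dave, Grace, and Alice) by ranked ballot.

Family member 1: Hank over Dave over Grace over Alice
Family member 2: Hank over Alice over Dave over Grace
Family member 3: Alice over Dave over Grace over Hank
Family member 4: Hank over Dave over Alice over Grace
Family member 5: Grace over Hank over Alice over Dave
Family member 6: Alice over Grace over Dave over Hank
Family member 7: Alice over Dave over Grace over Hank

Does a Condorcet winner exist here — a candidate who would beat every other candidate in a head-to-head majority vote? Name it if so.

No Condorcet winner

Head-to-head results (7 voters total):
Hank vs Dave: Hank wins 4–3.
Hank vs Grace: Grace wins 4–3.
Hank vs Alice: Hank wins 4–3.
Dave vs Grace: Dave wins 5–2.
Dave vs Alice: Alice wins 5–2.
Grace vs Alice: Alice wins 5–2.
No candidate beats all others: Hank beats Dave beats Grace beats Hank, a majority cycle.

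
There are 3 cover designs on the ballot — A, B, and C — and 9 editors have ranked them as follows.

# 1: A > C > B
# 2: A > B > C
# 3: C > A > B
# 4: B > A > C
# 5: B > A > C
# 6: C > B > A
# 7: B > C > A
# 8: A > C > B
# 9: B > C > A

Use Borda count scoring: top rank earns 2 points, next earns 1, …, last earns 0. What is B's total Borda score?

Borda scores:
  A: 2 + 2 + 1 + 1 + 1 + 0 + 0 + 2 + 0 = 9
  B: 0 + 1 + 0 + 2 + 2 + 1 + 2 + 0 + 2 = 10
  C: 1 + 0 + 2 + 0 + 0 + 2 + 1 + 1 + 1 = 8

10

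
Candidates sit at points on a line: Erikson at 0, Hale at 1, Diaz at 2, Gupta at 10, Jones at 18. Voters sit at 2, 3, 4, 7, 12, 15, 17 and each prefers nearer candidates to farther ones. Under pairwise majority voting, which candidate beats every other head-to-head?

With single-peaked preferences on a line, the Condorcet winner is the candidate closest to the median voter.
The median voter (position 7) is closest to Gupta at 10.
Check: Gupta vs Jones — voters closer to Gupta: 5 of 7.

Gupta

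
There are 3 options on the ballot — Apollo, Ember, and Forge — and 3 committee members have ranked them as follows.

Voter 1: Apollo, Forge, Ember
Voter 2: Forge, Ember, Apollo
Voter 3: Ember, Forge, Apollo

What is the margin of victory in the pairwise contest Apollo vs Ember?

Ballots ranking Apollo above Ember: 1.
Ballots ranking Ember above Apollo: 2.
Ember wins 2–1, a margin of 1.

1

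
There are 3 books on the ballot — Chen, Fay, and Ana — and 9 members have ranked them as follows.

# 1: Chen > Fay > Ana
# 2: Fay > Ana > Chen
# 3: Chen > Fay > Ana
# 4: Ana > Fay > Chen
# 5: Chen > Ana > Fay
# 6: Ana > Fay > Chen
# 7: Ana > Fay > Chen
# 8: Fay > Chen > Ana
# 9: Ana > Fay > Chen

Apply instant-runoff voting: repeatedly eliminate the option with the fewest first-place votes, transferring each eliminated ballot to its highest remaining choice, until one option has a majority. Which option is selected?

Round 1: Ana 4, Chen 3, Fay 2. Fay has the fewest and is eliminated.
Round 2: Ana 5, Chen 4. Ana has a majority.

Ana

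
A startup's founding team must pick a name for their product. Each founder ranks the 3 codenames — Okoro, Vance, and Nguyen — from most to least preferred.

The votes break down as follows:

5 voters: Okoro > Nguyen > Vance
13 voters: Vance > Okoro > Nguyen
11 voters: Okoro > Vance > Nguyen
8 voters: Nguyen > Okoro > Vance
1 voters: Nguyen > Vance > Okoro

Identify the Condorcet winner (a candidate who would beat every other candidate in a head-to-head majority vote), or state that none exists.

Head-to-head results (38 voters total):
Okoro vs Vance: Okoro wins 24–14.
Okoro vs Nguyen: Okoro wins 29–9.
Vance vs Nguyen: Vance wins 24–14.
Okoro beats each rival — Vance (24–14), Nguyen (29–9) — so Okoro is the Condorcet winner.

Okoro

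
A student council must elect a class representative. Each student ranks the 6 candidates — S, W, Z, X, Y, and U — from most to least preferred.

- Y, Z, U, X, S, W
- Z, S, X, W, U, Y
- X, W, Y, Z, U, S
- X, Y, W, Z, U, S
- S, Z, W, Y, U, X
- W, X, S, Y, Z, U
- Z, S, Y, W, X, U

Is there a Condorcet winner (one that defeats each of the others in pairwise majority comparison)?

Head-to-head results (7 voters total):
S vs W: S wins 4–3.
S vs Z: Z wins 5–2.
S vs X: X wins 4–3.
S vs Y: S wins 4–3.
S vs U: S wins 4–3.
W vs Z: Z wins 4–3.
W vs X: X wins 4–3.
W vs Y: W wins 4–3.
W vs U: W wins 6–1.
Z vs X: Z wins 4–3.
Z vs Y: Y wins 4–3.
Z vs U: Z wins 7–0.
X vs Y: X wins 4–3.
X vs U: X wins 5–2.
Y vs U: Y wins 6–1.
No candidate beats all others: S beats Y beats Z beats S, a majority cycle.

No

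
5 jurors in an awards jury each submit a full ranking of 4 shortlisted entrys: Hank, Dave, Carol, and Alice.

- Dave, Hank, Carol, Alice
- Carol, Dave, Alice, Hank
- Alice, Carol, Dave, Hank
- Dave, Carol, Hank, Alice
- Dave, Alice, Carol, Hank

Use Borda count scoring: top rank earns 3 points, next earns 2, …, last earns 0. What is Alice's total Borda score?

Borda scores:
  Hank: 2 + 0 + 0 + 1 + 0 = 3
  Dave: 3 + 2 + 1 + 3 + 3 = 12
  Carol: 1 + 3 + 2 + 2 + 1 = 9
  Alice: 0 + 1 + 3 + 0 + 2 = 6

6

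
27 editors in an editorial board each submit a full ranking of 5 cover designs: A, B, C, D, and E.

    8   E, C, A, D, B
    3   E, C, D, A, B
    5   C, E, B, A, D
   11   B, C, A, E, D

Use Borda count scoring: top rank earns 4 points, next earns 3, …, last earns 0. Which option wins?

C

Borda scores:
  A: 8·2 + 3·1 + 5·1 + 11·2 = 46
  B: 8·0 + 3·0 + 5·2 + 11·4 = 54
  C: 8·3 + 3·3 + 5·4 + 11·3 = 86
  D: 8·1 + 3·2 + 5·0 + 11·0 = 14
  E: 8·4 + 3·4 + 5·3 + 11·1 = 70
C has the highest total.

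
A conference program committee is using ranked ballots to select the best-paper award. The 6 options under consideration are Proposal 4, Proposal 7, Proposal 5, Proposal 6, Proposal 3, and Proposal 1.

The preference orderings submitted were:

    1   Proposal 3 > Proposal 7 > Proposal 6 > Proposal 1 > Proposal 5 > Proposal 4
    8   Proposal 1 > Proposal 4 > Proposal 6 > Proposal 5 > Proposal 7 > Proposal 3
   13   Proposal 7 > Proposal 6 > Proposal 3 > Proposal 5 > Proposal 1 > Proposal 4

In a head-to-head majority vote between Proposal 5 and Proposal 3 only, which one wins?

Proposal 3

Ballots ranking Proposal 5 above Proposal 3: 8.
Ballots ranking Proposal 3 above Proposal 5: 1+13 = 14.
Proposal 3 wins the head-to-head, 14–8.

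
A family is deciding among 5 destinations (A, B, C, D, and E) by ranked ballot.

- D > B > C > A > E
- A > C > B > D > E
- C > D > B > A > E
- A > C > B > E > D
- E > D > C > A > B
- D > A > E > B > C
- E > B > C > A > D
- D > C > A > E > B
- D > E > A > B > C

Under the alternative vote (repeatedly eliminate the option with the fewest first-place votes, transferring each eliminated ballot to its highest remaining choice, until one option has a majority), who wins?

D

Round 1: D 4, A 2, E 2, C 1, B 0. B has the fewest and is eliminated.
Round 2: D 4, A 2, E 2, C 1. C has the fewest and is eliminated.
Round 3: D 5, A 2, E 2. D has a majority.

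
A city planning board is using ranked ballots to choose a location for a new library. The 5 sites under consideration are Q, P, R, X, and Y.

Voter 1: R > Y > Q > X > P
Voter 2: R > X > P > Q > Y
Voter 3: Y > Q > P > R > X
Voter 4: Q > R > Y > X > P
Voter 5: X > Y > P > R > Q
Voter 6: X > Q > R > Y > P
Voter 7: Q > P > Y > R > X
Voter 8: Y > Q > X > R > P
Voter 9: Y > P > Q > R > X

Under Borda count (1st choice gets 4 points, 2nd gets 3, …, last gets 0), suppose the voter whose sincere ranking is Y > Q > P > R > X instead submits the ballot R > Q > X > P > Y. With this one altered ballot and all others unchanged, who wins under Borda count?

Borda totals with the altered ballot: Q 22, P 11, R 21, X 17, Y 19.
The switch changes the winner from Y to Q.

Q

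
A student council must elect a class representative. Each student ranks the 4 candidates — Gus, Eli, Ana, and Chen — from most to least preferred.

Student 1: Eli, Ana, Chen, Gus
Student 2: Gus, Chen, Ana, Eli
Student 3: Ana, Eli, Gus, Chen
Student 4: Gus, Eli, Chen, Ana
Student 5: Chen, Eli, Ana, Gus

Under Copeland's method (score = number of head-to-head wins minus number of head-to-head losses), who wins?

Pairwise results:
  Gus vs Eli: Eli wins 3–2.
  Gus vs Ana: Ana wins 3–2.
  Gus vs Chen: Gus wins 3–2.
  Eli vs Ana: Eli wins 3–2.
  Eli vs Chen: Eli wins 3–2.
  Ana vs Chen: Chen wins 3–2.
Copeland scores (wins − losses):
  Gus: 1 − 2 = -1
  Eli: 3 − 0 = 3
  Ana: 1 − 2 = -1
  Chen: 1 − 2 = -1
Eli has the best Copeland score.

Eli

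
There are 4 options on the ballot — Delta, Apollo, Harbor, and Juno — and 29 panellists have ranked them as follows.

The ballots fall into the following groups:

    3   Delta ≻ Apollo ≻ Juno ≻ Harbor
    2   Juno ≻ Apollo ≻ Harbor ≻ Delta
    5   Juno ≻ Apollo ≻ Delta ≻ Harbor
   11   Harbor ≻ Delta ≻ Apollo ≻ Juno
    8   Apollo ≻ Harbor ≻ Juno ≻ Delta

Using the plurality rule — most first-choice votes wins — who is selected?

First-place vote totals:
  Delta: 3
  Apollo: 8
  Harbor: 11
  Juno: 7
Harbor has the most first-place votes.

Harbor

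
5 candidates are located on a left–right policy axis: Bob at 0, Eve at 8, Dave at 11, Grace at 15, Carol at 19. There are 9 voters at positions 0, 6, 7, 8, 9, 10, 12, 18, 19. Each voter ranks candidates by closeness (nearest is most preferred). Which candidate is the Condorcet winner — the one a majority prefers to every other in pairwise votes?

Eve

With single-peaked preferences on a line, the Condorcet winner is the candidate closest to the median voter.
The median voter (position 9) is closest to Eve at 8.
Check: Eve vs Dave — voters closer to Eve: 5 of 9.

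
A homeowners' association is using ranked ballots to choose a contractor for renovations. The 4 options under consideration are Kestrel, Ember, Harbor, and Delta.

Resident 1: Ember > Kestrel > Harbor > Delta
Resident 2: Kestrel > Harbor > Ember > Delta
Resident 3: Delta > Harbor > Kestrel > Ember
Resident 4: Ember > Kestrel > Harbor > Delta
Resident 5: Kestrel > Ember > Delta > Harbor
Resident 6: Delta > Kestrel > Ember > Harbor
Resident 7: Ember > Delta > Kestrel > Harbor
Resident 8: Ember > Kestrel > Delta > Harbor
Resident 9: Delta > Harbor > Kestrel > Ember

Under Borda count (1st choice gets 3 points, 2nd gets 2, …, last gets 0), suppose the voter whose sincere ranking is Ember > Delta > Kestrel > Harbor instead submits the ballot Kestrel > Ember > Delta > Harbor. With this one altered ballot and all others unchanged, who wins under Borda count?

Kestrel

Borda totals with the altered ballot: Kestrel 19, Ember 15, Harbor 8, Delta 12.
The winner is unchanged: still Kestrel.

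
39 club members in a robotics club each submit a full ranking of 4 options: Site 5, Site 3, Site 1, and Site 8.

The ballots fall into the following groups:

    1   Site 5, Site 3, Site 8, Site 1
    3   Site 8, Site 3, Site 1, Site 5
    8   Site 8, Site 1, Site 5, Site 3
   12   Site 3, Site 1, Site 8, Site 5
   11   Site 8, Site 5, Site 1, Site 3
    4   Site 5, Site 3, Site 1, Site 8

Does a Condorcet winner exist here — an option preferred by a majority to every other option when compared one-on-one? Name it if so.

Site 8

Head-to-head results (39 voters total):
Site 5 vs Site 3: Site 5 wins 24–15.
Site 5 vs Site 1: Site 1 wins 23–16.
Site 5 vs Site 8: Site 8 wins 34–5.
Site 3 vs Site 1: Site 3 wins 20–19.
Site 3 vs Site 8: Site 8 wins 22–17.
Site 1 vs Site 8: Site 8 wins 23–16.
Site 8 beats each rival — Site 5 (34–5), Site 3 (22–17), Site 1 (23–16) — so Site 8 is the Condorcet winner.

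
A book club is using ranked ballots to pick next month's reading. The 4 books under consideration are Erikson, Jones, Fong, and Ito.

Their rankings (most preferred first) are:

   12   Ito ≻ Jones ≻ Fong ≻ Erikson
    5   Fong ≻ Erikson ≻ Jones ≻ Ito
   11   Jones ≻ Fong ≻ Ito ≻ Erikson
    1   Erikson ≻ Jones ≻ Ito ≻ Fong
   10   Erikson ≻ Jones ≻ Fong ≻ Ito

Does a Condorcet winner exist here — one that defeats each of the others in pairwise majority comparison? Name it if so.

Jones

Head-to-head results (39 voters total):
Erikson vs Jones: Jones wins 23–16.
Erikson vs Fong: Fong wins 28–11.
Erikson vs Ito: Ito wins 23–16.
Jones vs Fong: Jones wins 34–5.
Jones vs Ito: Jones wins 27–12.
Fong vs Ito: Fong wins 26–13.
Jones beats each rival — Erikson (23–16), Fong (34–5), Ito (27–12) — so Jones is the Condorcet winner.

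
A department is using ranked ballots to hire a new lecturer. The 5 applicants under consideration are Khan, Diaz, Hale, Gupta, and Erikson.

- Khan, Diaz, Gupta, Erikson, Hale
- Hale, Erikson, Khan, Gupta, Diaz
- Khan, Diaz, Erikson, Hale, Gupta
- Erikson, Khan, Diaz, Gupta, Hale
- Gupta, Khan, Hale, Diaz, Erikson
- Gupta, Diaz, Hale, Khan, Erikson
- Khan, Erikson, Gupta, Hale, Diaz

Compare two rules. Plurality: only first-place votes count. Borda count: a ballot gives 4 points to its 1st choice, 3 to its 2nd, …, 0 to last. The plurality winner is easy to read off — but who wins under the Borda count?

Khan

Plurality first-place counts: Khan 3, Diaz 0, Hale 1, Gupta 2, Erikson 1 → Khan.
Borda totals: Khan 21, Diaz 12, Hale 10, Gupta 14, Erikson 13 → Khan.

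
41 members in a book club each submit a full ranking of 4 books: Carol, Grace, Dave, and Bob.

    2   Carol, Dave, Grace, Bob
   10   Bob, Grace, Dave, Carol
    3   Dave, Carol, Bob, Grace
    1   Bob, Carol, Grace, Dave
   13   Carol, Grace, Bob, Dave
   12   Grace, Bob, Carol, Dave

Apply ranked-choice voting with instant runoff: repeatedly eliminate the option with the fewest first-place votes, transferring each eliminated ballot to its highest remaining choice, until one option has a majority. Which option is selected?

Round 1: Carol 15, Grace 12, Bob 11, Dave 3. Dave has the fewest and is eliminated.
Round 2: Carol 18, Grace 12, Bob 11. Bob has the fewest and is eliminated.
Round 3: Grace 22, Carol 19. Grace has a majority.

Grace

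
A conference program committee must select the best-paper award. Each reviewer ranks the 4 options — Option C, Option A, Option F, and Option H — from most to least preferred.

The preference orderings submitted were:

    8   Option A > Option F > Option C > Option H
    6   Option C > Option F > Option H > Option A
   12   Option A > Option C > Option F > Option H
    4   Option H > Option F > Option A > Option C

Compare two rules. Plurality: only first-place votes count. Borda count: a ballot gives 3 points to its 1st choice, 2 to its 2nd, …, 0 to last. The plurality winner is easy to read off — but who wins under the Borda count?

Option A

Plurality first-place counts: Option C 6, Option A 20, Option F 0, Option H 4 → Option A.
Borda totals: Option C 50, Option A 64, Option F 48, Option H 18 → Option A.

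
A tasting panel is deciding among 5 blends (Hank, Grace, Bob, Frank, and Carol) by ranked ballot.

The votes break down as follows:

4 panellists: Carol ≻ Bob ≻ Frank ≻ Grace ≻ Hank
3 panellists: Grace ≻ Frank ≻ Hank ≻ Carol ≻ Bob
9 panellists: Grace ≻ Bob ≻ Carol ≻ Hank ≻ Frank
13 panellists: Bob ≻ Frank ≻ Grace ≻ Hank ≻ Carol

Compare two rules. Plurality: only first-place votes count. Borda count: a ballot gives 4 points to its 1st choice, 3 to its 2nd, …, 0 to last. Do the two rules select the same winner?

Yes

Plurality first-place counts: Hank 0, Grace 12, Bob 13, Frank 0, Carol 4 → Bob.
Borda totals: Hank 28, Grace 78, Bob 91, Frank 56, Carol 37 → Bob.
The two rules agree on Bob.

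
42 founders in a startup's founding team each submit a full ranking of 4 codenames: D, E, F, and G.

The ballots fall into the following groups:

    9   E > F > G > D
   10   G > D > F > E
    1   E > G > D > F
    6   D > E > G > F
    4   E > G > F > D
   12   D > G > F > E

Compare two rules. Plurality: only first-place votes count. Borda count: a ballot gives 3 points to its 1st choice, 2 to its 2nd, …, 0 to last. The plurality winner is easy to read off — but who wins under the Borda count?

Plurality first-place counts: D 18, E 14, F 0, G 10 → D.
Borda totals: D 75, E 54, F 44, G 79 → G.

G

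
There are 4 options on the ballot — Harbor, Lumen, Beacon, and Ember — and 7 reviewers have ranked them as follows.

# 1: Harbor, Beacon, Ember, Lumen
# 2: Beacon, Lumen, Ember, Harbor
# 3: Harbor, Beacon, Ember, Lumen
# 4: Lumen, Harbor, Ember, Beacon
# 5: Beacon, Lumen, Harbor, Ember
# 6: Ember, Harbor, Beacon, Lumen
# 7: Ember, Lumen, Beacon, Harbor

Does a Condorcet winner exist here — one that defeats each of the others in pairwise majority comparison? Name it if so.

Head-to-head results (7 voters total):
Harbor vs Lumen: Lumen wins 4–3.
Harbor vs Beacon: Harbor wins 4–3.
Harbor vs Ember: Harbor wins 4–3.
Lumen vs Beacon: Beacon wins 5–2.
Lumen vs Ember: Ember wins 4–3.
Beacon vs Ember: Beacon wins 4–3.
No candidate beats all others: Harbor beats Beacon beats Lumen beats Harbor, a majority cycle.

There is no Condorcet winner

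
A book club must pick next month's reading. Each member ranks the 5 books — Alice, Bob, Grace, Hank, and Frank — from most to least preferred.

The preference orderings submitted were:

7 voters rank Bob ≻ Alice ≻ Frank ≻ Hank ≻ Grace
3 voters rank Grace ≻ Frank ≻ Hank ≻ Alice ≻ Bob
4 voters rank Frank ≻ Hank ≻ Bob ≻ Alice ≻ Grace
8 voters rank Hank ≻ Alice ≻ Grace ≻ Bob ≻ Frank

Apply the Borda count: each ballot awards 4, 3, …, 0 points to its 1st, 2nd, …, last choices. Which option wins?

Hank

Borda scores:
  Alice: 7·3 + 3·1 + 4·1 + 8·3 = 52
  Bob: 7·4 + 3·0 + 4·2 + 8·1 = 44
  Grace: 7·0 + 3·4 + 4·0 + 8·2 = 28
  Hank: 7·1 + 3·2 + 4·3 + 8·4 = 57
  Frank: 7·2 + 3·3 + 4·4 + 8·0 = 39
Hank has the highest total.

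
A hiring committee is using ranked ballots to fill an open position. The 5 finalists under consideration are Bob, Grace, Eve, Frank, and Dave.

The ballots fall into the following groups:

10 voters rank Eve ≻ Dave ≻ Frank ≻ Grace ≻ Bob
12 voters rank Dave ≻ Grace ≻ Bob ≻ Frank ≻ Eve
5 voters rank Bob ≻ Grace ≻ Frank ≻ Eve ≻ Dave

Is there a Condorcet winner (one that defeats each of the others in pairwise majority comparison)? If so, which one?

Head-to-head results (27 voters total):
Bob vs Grace: Grace wins 22–5.
Bob vs Eve: Bob wins 17–10.
Bob vs Frank: Bob wins 17–10.
Bob vs Dave: Dave wins 22–5.
Grace vs Eve: Grace wins 17–10.
Grace vs Frank: Grace wins 17–10.
Grace vs Dave: Dave wins 22–5.
Eve vs Frank: Frank wins 17–10.
Eve vs Dave: Eve wins 15–12.
Frank vs Dave: Dave wins 22–5.
No candidate beats all others: Bob beats Eve beats Dave beats Bob, a majority cycle.

None — there is no Condorcet winner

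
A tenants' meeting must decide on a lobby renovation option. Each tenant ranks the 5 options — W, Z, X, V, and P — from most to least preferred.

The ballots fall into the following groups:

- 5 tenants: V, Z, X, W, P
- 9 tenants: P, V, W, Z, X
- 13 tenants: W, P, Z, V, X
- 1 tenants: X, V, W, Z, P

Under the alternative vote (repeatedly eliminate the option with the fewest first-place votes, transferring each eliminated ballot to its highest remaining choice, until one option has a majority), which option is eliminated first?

Round 1: W 13, P 9, V 5, X 1, Z 0. Z has the fewest and is eliminated.
Round 2: W 13, P 9, V 5, X 1. X has the fewest and is eliminated.
Round 3: W 13, P 9, V 6. V has the fewest and is eliminated.
Round 4: W 19, P 9. W has a majority.

Z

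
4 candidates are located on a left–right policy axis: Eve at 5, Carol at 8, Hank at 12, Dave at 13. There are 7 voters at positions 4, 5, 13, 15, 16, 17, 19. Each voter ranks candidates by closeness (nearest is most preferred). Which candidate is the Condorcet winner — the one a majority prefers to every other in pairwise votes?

With single-peaked preferences on a line, the Condorcet winner is the candidate closest to the median voter.
The median voter (position 15) is closest to Dave at 13.
Check: Dave vs Eve — voters closer to Dave: 5 of 7.

Dave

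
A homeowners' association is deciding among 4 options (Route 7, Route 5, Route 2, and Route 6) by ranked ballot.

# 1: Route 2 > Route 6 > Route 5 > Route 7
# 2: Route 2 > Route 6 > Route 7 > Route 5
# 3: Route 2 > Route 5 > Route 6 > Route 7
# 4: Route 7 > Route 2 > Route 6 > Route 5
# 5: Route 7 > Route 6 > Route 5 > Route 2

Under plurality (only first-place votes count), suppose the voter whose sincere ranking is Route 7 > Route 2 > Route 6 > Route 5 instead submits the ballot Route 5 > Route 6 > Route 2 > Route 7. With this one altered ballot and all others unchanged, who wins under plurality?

First-place totals with the altered ballot: Route 7 1, Route 5 1, Route 2 3, Route 6 0.
The winner is unchanged: still Route 2.

Route 2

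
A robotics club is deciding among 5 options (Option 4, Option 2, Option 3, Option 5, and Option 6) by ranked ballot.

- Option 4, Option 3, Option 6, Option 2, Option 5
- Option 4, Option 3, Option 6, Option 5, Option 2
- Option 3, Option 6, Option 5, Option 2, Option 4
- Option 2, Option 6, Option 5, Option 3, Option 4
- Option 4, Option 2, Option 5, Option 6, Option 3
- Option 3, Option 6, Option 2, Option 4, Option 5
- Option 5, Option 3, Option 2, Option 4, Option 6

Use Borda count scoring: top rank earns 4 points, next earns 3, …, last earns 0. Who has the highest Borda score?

Option 3

Borda scores:
  Option 4: 4 + 4 + 0 + 0 + 4 + 1 + 1 = 14
  Option 2: 1 + 0 + 1 + 4 + 3 + 2 + 2 = 13
  Option 3: 3 + 3 + 4 + 1 + 0 + 4 + 3 = 18
  Option 5: 0 + 1 + 2 + 2 + 2 + 0 + 4 = 11
  Option 6: 2 + 2 + 3 + 3 + 1 + 3 + 0 = 14
Option 3 has the highest total.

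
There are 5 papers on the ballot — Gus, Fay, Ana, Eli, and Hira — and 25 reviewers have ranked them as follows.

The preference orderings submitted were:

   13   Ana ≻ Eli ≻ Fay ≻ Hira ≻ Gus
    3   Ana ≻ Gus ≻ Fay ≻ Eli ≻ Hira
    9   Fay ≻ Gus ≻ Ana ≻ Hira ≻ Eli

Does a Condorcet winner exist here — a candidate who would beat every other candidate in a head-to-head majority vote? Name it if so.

Head-to-head results (25 voters total):
Gus vs Fay: Fay wins 22–3.
Gus vs Ana: Ana wins 16–9.
Gus vs Eli: Eli wins 13–12.
Gus vs Hira: Hira wins 13–12.
Fay vs Ana: Ana wins 16–9.
Fay vs Eli: Eli wins 13–12.
Fay vs Hira: Fay wins 25–0.
Ana vs Eli: Ana wins 25–0.
Ana vs Hira: Ana wins 25–0.
Eli vs Hira: Eli wins 16–9.
Ana beats each rival — Gus (16–9), Fay (16–9), Eli (25–0), Hira (25–0) — so Ana is the Condorcet winner.

Ana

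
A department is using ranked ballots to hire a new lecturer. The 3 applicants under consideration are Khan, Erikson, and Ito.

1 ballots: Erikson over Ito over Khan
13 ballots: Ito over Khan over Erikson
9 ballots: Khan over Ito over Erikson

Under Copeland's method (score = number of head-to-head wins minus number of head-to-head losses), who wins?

Ito

Pairwise results:
  Khan vs Erikson: Khan wins 22–1.
  Khan vs Ito: Ito wins 14–9.
  Erikson vs Ito: Ito wins 22–1.
Copeland scores (wins − losses):
  Khan: 1 − 1 = 0
  Erikson: 0 − 2 = -2
  Ito: 2 − 0 = 2
Ito has the best Copeland score.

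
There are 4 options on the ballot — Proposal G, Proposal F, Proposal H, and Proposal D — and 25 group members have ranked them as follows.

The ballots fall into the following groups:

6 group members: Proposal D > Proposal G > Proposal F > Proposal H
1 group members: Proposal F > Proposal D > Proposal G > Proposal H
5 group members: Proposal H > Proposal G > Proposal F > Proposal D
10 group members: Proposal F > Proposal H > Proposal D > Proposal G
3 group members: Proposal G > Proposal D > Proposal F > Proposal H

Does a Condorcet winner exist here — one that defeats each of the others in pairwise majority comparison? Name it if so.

None — there is no Condorcet winner

Head-to-head results (25 voters total):
Proposal G vs Proposal F: Proposal G wins 14–11.
Proposal G vs Proposal H: Proposal H wins 15–10.
Proposal G vs Proposal D: Proposal D wins 17–8.
Proposal F vs Proposal H: Proposal F wins 20–5.
Proposal F vs Proposal D: Proposal F wins 16–9.
Proposal H vs Proposal D: Proposal H wins 15–10.
No candidate beats all others: Proposal G beats Proposal F beats Proposal H beats Proposal G, a majority cycle.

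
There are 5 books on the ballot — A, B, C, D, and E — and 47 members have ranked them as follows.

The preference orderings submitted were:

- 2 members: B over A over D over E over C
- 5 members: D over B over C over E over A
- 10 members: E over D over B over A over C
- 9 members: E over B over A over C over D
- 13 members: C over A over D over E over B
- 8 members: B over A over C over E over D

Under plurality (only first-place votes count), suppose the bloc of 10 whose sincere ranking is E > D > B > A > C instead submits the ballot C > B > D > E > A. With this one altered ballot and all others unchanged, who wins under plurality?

C

First-place totals with the altered ballot: A 0, B 10, C 23, D 5, E 9.
The switch changes the winner from E to C.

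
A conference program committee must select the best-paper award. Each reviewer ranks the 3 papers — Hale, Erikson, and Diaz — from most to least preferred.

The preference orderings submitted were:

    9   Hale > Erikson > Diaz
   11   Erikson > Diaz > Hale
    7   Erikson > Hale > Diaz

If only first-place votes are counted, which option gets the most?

Erikson

First-place vote totals:
  Hale: 9
  Erikson: 18
  Diaz: 0
Erikson has the most first-place votes.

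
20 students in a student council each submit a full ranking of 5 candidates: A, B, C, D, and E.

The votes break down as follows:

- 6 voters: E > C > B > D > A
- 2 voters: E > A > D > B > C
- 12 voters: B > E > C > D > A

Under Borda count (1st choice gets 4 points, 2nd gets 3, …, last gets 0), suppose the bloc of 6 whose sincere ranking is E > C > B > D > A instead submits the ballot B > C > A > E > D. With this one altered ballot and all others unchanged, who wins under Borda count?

Borda totals with the altered ballot: A 18, B 74, C 42, D 16, E 50.
The switch changes the winner from E to B.

B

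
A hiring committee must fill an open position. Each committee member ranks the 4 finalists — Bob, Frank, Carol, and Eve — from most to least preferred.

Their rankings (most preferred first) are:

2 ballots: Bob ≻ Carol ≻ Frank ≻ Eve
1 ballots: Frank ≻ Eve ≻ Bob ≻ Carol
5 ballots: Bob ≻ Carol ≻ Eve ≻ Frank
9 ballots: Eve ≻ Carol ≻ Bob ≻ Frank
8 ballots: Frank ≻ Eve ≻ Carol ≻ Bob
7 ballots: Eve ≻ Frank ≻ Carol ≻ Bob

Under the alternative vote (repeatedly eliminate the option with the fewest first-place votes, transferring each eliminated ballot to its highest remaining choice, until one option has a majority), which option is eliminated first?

Carol

Round 1: Eve 16, Frank 9, Bob 7, Carol 0. Carol has the fewest and is eliminated.
Round 2: Eve 16, Frank 9, Bob 7. Bob has the fewest and is eliminated.
Round 3: Eve 21, Frank 11. Eve has a majority.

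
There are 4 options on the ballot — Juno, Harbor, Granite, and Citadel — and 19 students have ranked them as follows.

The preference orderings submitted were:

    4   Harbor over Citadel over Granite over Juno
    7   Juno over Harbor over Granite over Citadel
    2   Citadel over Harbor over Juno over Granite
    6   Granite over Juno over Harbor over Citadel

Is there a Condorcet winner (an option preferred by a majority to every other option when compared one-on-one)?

Head-to-head results (19 voters total):
Juno vs Harbor: Juno wins 13–6.
Juno vs Granite: Granite wins 10–9.
Juno vs Citadel: Juno wins 13–6.
Harbor vs Granite: Harbor wins 13–6.
Harbor vs Citadel: Harbor wins 17–2.
Granite vs Citadel: Granite wins 13–6.
No candidate beats all others: Juno beats Harbor beats Granite beats Juno, a majority cycle.

No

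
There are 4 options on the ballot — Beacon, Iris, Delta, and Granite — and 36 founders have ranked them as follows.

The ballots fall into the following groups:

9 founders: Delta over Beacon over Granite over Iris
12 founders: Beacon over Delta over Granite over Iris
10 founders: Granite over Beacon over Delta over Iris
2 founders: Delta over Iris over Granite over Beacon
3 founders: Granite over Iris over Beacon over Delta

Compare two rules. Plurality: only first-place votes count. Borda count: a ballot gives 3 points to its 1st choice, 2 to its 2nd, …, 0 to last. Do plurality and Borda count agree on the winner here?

Plurality first-place counts: Beacon 12, Iris 0, Delta 11, Granite 13 → Granite.
Borda totals: Beacon 77, Iris 10, Delta 67, Granite 62 → Beacon.
The two rules disagree: plurality picks Granite, Borda picks Beacon.

No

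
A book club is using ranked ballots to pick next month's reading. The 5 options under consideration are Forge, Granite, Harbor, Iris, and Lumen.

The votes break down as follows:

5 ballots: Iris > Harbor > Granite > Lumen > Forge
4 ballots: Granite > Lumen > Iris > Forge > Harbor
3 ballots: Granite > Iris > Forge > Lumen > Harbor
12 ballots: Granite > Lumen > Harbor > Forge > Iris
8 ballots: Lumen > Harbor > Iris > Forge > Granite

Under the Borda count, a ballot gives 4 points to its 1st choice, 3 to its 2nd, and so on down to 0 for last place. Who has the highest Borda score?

Borda scores:
  Forge: 5·0 + 4·1 + 3·2 + 12·1 + 8·1 = 30
  Granite: 5·2 + 4·4 + 3·4 + 12·4 + 8·0 = 86
  Harbor: 5·3 + 4·0 + 3·0 + 12·2 + 8·3 = 63
  Iris: 5·4 + 4·2 + 3·3 + 12·0 + 8·2 = 53
  Lumen: 5·1 + 4·3 + 3·1 + 12·3 + 8·4 = 88
Lumen has the highest total.

Lumen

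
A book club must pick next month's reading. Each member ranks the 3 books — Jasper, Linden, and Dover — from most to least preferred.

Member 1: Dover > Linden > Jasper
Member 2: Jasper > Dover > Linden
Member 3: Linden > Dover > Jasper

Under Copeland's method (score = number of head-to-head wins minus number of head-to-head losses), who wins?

Pairwise results:
  Jasper vs Linden: Linden wins 2–1.
  Jasper vs Dover: Dover wins 2–1.
  Linden vs Dover: Dover wins 2–1.
Copeland scores (wins − losses):
  Jasper: 0 − 2 = -2
  Linden: 1 − 1 = 0
  Dover: 2 − 0 = 2
Dover has the best Copeland score.

Dover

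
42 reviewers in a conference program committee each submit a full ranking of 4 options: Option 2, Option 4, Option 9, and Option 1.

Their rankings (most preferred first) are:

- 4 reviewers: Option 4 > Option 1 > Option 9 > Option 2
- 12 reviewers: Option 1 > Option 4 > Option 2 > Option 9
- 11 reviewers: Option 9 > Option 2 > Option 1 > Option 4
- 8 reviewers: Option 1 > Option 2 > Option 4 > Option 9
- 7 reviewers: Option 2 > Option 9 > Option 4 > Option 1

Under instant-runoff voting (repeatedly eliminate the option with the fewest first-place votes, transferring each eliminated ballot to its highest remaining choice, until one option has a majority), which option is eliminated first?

Option 4

Round 1: Option 1 20, Option 9 11, Option 2 7, Option 4 4. Option 4 has the fewest and is eliminated.
Round 2: Option 1 24, Option 9 11, Option 2 7. Option 1 has a majority.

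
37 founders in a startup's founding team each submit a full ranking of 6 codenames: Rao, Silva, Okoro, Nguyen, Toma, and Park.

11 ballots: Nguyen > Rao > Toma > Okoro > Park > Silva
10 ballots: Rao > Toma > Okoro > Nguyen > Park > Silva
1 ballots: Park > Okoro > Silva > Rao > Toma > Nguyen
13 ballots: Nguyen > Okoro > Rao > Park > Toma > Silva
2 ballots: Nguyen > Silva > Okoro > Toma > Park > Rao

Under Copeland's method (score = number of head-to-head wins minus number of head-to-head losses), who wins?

Nguyen

Pairwise results:
  Rao vs Silva: Rao wins 34–3.
  Rao vs Okoro: Rao wins 21–16.
  Rao vs Nguyen: Nguyen wins 26–11.
  Rao vs Toma: Rao wins 35–2.
  Rao vs Park: Rao wins 34–3.
  Silva vs Okoro: Okoro wins 35–2.
  Silva vs Nguyen: Nguyen wins 36–1.
  Silva vs Toma: Toma wins 34–3.
  Silva vs Park: Park wins 35–2.
  Okoro vs Nguyen: Nguyen wins 26–11.
  Okoro vs Toma: Toma wins 21–16.
  Okoro vs Park: Okoro wins 36–1.
  Nguyen vs Toma: Nguyen wins 26–11.
  Nguyen vs Park: Nguyen wins 36–1.
  Toma vs Park: Toma wins 23–14.
Copeland scores (wins − losses):
  Rao: 4 − 1 = 3
  Silva: 0 − 5 = -5
  Okoro: 2 − 3 = -1
  Nguyen: 5 − 0 = 5
  Toma: 3 − 2 = 1
  Park: 1 − 4 = -3
Nguyen has the best Copeland score.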